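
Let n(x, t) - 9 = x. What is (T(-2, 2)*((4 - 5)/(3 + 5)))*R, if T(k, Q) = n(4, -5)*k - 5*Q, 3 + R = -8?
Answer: -99/2 ≈ -49.500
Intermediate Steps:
n(x, t) = 9 + x
R = -11 (R = -3 - 8 = -11)
T(k, Q) = -5*Q + 13*k (T(k, Q) = (9 + 4)*k - 5*Q = 13*k - 5*Q = -5*Q + 13*k)
(T(-2, 2)*((4 - 5)/(3 + 5)))*R = ((-5*2 + 13*(-2))*((4 - 5)/(3 + 5)))*(-11) = ((-10 - 26)*(-1/8))*(-11) = -(-36)/8*(-11) = -36*(-1/8)*(-11) = (9/2)*(-11) = -99/2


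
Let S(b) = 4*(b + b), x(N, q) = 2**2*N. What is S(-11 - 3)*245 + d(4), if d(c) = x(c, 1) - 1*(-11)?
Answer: -27413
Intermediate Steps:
x(N, q) = 4*N
d(c) = 11 + 4*c (d(c) = 4*c - 1*(-11) = 4*c + 11 = 11 + 4*c)
S(b) = 8*b (S(b) = 4*(2*b) = 8*b)
S(-11 - 3)*245 + d(4) = (8*(-11 - 3))*245 + (11 + 4*4) = (8*(-14))*245 + (11 + 16) = -112*245 + 27 = -27440 + 27 = -27413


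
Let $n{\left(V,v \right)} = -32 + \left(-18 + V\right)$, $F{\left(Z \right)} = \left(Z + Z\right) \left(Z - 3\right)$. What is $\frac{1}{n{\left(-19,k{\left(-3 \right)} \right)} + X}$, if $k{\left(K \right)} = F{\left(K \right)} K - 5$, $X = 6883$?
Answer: $\frac{1}{6814} \approx 0.00014676$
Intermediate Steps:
$F{\left(Z \right)} = 2 Z \left(-3 + Z\right)$
$k{\left(K \right)} = -5 + 2 K^{2} \left(-3 + K\right)$ ($k{\left(K \right)} = 2 K \left(-3 + K\right) K - 5 = 2 K^{2} \left(-3 + K\right) - 5 = -5 + 2 K^{2} \left(-3 + K\right)$)
$n{\left(V,v \right)} = -50 + V$
$\frac{1}{n{\left(-19,k{\left(-3 \right)} \right)} + X} = \frac{1}{\left(-50 - 19\right) + 6883} = \frac{1}{-69 + 6883} = \frac{1}{6814}$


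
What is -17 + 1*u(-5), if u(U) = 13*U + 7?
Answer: -75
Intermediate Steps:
u(U) = 7 + 13*U
-17 + 1*u(-5) = -17 + 1*(7 + 13*(-5)) = -17 + 1*(7 - 65) = -17 + 1*(-58) = -17 - 58 = -75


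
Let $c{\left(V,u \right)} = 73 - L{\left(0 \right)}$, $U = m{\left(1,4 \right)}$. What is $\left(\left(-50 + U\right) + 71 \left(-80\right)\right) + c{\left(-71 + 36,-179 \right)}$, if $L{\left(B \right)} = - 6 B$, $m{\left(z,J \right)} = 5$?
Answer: $-5652$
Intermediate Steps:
$U = 5$
$c{\left(V,u \right)} = 73$ ($c{\left(V,u \right)} = 73 - \left(-6\right) 0 = 73 - 0 = 73 + 0 = 73$)
$\left(\left(-50 + U\right) + 71 \left(-80\right)\right) + c{\left(-71 + 36,-179 \right)} = \left(\left(-50 + 5\right) + 71 \left(-80\right)\right) + 73 = \left(-45 - 5680\right) + 73 = -5725 + 73 = -5652$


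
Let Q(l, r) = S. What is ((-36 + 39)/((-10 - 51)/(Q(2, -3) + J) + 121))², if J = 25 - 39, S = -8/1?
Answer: 4356/7414729 ≈ 0.00058748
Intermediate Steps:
S = -8 (S = -8*1 = -8)
Q(l, r) = -8
J = -14
((-36 + 39)/((-10 - 51)/(Q(2, -3) + J) + 121))² = ((-36 + 39)/((-10 - 51)/(-8 - 14) + 121))² = (3/(-61/(-22) + 121))² = (3/(-61*(-1/22) + 121))² = (3/(61/22 + 121))² = (3/(2723/22))² = (3*(22/2723))² = (66/2723)² = 4356/7414729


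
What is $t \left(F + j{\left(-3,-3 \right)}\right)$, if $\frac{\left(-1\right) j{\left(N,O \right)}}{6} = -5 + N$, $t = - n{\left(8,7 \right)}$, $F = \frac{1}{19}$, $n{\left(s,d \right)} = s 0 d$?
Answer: $0$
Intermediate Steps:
$n{\left(s,d \right)} = 0$ ($n{\left(s,d \right)} = 0 d = 0$)
$F = \frac{1}{19} \approx 0.052632$
$t = 0$ ($t = \left(-1\right) 0 = 0$)
$j{\left(N,O \right)} = 30 - 6 N$ ($j{\left(N,O \right)} = - 6 \left(-5 + N\right) = 30 - 6 N$)
$t \left(F + j{\left(-3,-3 \right)}\right) = 0 \left(\frac{1}{19} + \left(30 - -18\right)\right) = 0 \left(\frac{1}{19} + \left(30 + 18\right)\right) = 0 \left(\frac{1}{19} + 48\right) = 0 \cdot \frac{913}{19} = 0$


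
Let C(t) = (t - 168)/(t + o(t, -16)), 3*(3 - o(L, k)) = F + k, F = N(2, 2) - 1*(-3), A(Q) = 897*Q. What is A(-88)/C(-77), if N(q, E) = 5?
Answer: -5630768/245 ≈ -22983.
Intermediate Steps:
F = 8 (F = 5 - 1*(-3) = 5 + 3 = 8)
o(L, k) = 1/3 - k/3 (o(L, k) = 3 - (8 + k)/3 = 3 + (-8/3 - k/3) = 1/3 - k/3)
C(t) = (-168 + t)/(17/3 + t) (C(t) = (t - 168)/(t + (1/3 - 1/3*(-16))) = (-168 + t)/(t + (1/3 + 16/3)) = (-168 + t)/(t + 17/3) = (-168 + t)/(17/3 + t))
A(-88)/C(-77) = (897*(-88))/((3*(-168 - 77)/(17 + 3*(-77)))) = -78936/(3*(-245)/(17 - 231)) = -78936/(3*(-245)/(-214)) = -78936/(3*(-1/214)*(-245)) = -78936/735/214 = -78936*214/735 = -5630768/245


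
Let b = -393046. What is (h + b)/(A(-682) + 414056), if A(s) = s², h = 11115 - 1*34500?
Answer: -416431/879180 ≈ -0.47366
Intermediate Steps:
h = -23385 (h = 11115 - 34500 = -23385)
(h + b)/(A(-682) + 414056) = (-23385 - 393046)/((-682)² + 414056) = -416431/(465124 + 414056) = -416431/879180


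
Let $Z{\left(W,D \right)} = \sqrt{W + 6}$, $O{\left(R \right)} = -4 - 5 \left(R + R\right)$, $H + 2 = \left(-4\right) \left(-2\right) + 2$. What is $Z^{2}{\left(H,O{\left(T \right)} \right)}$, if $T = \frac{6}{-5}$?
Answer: $14$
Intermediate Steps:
$H = 8$ ($H = -2 + \left(\left(-4\right) \left(-2\right) + 2\right) = -2 + \left(8 + 2\right) = -2 + 10 = 8$)
$T = - \frac{6}{5}$ ($T = 6 \left(- \frac{1}{5}\right) = - \frac{6}{5} \approx -1.2$)
$O{\left(R \right)} = -4 - 10 R$ ($O{\left(R \right)} = -4 - 5 \cdot 2 R = -4 - 10 R$)
$Z{\left(W,D \right)} = \sqrt{6 + W}$
$Z^{2}{\left(H,O{\left(T \right)} \right)} = \left(\sqrt{6 + 8}\right)^{2} = \left(\sqrt{14}\right)^{2} = 14$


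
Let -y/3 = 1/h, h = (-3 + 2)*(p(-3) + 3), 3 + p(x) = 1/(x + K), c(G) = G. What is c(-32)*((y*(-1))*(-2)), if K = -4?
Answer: 1344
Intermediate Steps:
p(x) = -3 + 1/(-4 + x) (p(x) = -3 + 1/(x - 4) = -3 + 1/(-4 + x))
h = ⅐ (h = (-3 + 2)*((13 - 3*(-3))/(-4 - 3) + 3) = -((13 + 9)/(-7) + 3) = -(-⅐*22 + 3) = -(-22/7 + 3) = -1*(-⅐) = ⅐ ≈ 0.14286)
y = -21 (y = -3/⅐ = -3*7 = -21)
c(-32)*((y*(-1))*(-2)) = -32*(-21*(-1))*(-2) = -672*(-2) = -32*(-42) = 1344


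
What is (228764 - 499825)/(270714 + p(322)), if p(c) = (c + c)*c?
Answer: -271061/478082 ≈ -0.56698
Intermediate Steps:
p(c) = 2*c**2 (p(c) = (2*c)*c = 2*c**2)
(228764 - 499825)/(270714 + p(322)) = (228764 - 499825)/(270714 + 2*322**2) = -271061/(270714 + 2*103684) = -271061/(270714 + 207368) = -271061/478082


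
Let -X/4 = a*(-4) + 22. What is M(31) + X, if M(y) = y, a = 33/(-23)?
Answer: -1839/23 ≈ -79.957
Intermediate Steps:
a = -33/23 (a = 33*(-1/23) = -33/23 ≈ -1.4348)
X = -2552/23 (X = -4*(-33/23*(-4) + 22) = -4*(132/23 + 22) = -4*638/23 = -2552/23 ≈ -110.96)
M(31) + X = 31 - 2552/23 = -1839/23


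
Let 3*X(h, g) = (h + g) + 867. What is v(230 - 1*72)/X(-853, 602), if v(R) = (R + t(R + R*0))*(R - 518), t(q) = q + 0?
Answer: -42660/77 ≈ -554.03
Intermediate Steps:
t(q) = q
X(h, g) = 289 + g/3 + h/3 (X(h, g) = ((h + g) + 867)/3 = ((g + h) + 867)/3 = (867 + g + h)/3 = 289 + g/3 + h/3)
v(R) = 2*R*(-518 + R) (v(R) = (R + (R + R*0))*(R - 518) = (R + (R + 0))*(-518 + R) = (R + R)*(-518 + R) = (2*R)*(-518 + R) = 2*R*(-518 + R))
v(230 - 1*72)/X(-853, 602) = (2*(230 - 1*72)*(-518 + (230 - 1*72)))/(289 + (⅓)*602 + (⅓)*(-853)) = (2*(230 - 72)*(-518 + (230 - 72)))/(289 + 602/3 - 853/3) = (2*158*(-518 + 158))/(616/3) = (2*158*(-360))*(3/616) = -113760*3/616 = -42660/77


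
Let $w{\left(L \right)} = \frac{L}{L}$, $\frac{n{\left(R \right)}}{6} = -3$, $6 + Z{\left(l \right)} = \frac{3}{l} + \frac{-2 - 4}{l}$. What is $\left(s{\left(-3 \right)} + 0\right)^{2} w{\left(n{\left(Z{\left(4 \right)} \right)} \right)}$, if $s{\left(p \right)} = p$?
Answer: $9$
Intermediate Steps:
$Z{\left(l \right)} = -6 - \frac{3}{l}$ ($Z{\left(l \right)} = -6 + \left(\frac{3}{l} + \frac{-2 - 4}{l}\right) = -6 + \left(\frac{3}{l} - \frac{6}{l}\right) = -6 - \frac{3}{l}$)
$n{\left(R \right)} = -18$ ($n{\left(R \right)} = 6 \left(-3\right) = -18$)
$w{\left(L \right)} = 1$
$\left(s{\left(-3 \right)} + 0\right)^{2} w{\left(n{\left(Z{\left(4 \right)} \right)} \right)} = \left(-3 + 0\right)^{2} \cdot 1 = \left(-3\right)^{2} \cdot 1 = 9 \cdot 1 = 9$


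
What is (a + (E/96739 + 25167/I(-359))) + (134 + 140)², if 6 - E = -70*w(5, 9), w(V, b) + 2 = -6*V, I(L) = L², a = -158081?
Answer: -1034889174282036/12467819059 ≈ -83005.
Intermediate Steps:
w(V, b) = -2 - 6*V
E = -2234 (E = 6 - (-70)*(-2 - 6*5) = 6 - (-70)*(-2 - 30) = 6 - (-70)*(-32) = 6 - 1*2240 = 6 - 2240 = -2234)
(a + (E/96739 + 25167/I(-359))) + (134 + 140)² = (-158081 + (-2234/96739 + 25167/((-359)²))) + (134 + 140)² = (-158081 + (-2234*1/96739 + 25167/128881)) + 274² = (-158081 + (-2234/96739 + 25167*(1/128881))) + 75076 = (-158081 + (-2234/96739 + 25167/128881)) + 75076 = (-158081 + 2146710259/12467819059) + 75076 = -1970923157955520/12467819059 + 75076 = -1034889174282036/12467819059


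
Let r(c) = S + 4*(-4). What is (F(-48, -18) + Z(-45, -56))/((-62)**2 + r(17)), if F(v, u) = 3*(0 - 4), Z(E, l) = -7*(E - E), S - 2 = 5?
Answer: -12/3835 ≈ -0.0031291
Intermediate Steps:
S = 7 (S = 2 + 5 = 7)
Z(E, l) = 0 (Z(E, l) = -7*0 = 0)
F(v, u) = -12 (F(v, u) = 3*(-4) = -12)
r(c) = -9 (r(c) = 7 + 4*(-4) = 7 - 16 = -9)
(F(-48, -18) + Z(-45, -56))/((-62)**2 + r(17)) = (-12 + 0)/((-62)**2 - 9) = -12/(3844 - 9) = -12/3835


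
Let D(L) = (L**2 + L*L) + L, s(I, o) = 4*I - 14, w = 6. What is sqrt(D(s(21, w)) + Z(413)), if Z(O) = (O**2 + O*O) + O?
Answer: sqrt(351421) ≈ 592.81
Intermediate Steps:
s(I, o) = -14 + 4*I
D(L) = L + 2*L**2 (D(L) = (L**2 + L**2) + L = 2*L**2 + L = L + 2*L**2)
Z(O) = O + 2*O**2 (Z(O) = (O**2 + O**2) + O = 2*O**2 + O = O + 2*O**2)
sqrt(D(s(21, w)) + Z(413)) = sqrt((-14 + 4*21)*(1 + 2*(-14 + 4*21)) + 413*(1 + 2*413)) = sqrt((-14 + 84)*(1 + 2*(-14 + 84)) + 413*(1 + 826)) = sqrt(70*(1 + 2*70) + 413*827) = sqrt(70*(1 + 140) + 341551) = sqrt(70*141 + 341551) = sqrt(9870 + 341551) = sqrt(351421)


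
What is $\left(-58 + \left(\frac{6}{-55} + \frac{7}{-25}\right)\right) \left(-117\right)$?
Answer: $\frac{1878669}{275} \approx 6831.5$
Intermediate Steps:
$\left(-58 + \left(\frac{6}{-55} + \frac{7}{-25}\right)\right) \left(-117\right) = \left(-58 + \left(6 \left(- \frac{1}{55}\right) + 7 \left(- \frac{1}{25}\right)\right)\right) \left(-117\right) = \left(-58 - \frac{107}{275}\right) \left(-117\right) = \left(- \frac{16057}{275}\right) \left(-117\right) = \frac{1878669}{275}$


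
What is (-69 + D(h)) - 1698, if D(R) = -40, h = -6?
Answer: -1807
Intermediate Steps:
(-69 + D(h)) - 1698 = (-69 - 40) - 1698 = -109 - 1698 = -1807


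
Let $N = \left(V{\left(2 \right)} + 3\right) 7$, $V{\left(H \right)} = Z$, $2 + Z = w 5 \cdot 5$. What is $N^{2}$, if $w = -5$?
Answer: $753424$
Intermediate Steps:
$Z = -127$ ($Z = -2 + \left(-5\right) 5 \cdot 5 = -2 - 125 = -127$)
$V{\left(H \right)} = -127$
$N = -868$ ($N = \left(-127 + 3\right) 7 = \left(-124\right) 7 = -868$)
$N^{2} = \left(-868\right)^{2} = 753424$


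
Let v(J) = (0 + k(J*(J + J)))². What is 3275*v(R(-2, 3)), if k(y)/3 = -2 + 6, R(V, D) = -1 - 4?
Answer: 471600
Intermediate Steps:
R(V, D) = -5
k(y) = 12 (k(y) = 3*(-2 + 6) = 3*4 = 12)
v(J) = 144 (v(J) = (0 + 12)² = 12² = 144)
3275*v(R(-2, 3)) = 3275*144 = 471600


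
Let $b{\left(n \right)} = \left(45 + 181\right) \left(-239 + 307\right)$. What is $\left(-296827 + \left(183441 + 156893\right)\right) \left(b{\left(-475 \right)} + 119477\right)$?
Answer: $5866701415$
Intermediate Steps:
$b{\left(n \right)} = 15368$ ($b{\left(n \right)} = 226 \cdot 68 = 15368$)
$\left(-296827 + \left(183441 + 156893\right)\right) \left(b{\left(-475 \right)} + 119477\right) = \left(-296827 + \left(183441 + 156893\right)\right) \left(15368 + 119477\right) = \left(-296827 + 340334\right) 134845 = 43507 \cdot 134845 = 5866701415$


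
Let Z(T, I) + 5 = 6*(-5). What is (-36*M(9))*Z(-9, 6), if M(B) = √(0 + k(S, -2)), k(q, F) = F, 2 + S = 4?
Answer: 1260*I*√2 ≈ 1781.9*I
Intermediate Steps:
S = 2 (S = -2 + 4 = 2)
M(B) = I*√2 (M(B) = √(0 - 2) = √(-2) = I*√2)
Z(T, I) = -35 (Z(T, I) = -5 + 6*(-5) = -5 - 30 = -35)
(-36*M(9))*Z(-9, 6) = -36*I*√2*(-35) = 1260*I*√2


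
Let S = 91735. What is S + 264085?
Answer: 355820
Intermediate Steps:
S + 264085 = 91735 + 264085 = 355820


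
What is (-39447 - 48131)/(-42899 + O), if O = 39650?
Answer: 87578/3249 ≈ 26.955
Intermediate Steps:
(-39447 - 48131)/(-42899 + O) = (-39447 - 48131)/(-42899 + 39650) = -87578/(-3249) = -87578*(-1/3249) = 87578/3249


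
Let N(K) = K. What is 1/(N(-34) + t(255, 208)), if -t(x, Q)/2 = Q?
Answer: -1/450 ≈ -0.0022222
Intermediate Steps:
t(x, Q) = -2*Q
1/(N(-34) + t(255, 208)) = 1/(-34 - 2*208) = 1/(-34 - 416) = 1/(-450) = -1/450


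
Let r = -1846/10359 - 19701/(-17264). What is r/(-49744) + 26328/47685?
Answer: 78069491815681019/141403610104922880 ≈ 0.55210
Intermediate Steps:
r = 172213315/178837776 (r = -1846*1/10359 - 19701*(-1/17264) = -1846/10359 + 19701/17264 = 172213315/178837776 ≈ 0.96296)
r/(-49744) + 26328/47685 = (172213315/178837776)/(-49744) + 26328/47685 = (172213315/178837776)*(-1/49744) + 26328*(1/47685) = -172213315/8896106329344 + 8776/15895 = 78069491815681019/141403610104922880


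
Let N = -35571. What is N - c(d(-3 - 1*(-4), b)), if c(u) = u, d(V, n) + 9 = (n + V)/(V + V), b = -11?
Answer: -35557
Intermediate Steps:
d(V, n) = -9 + (V + n)/(2*V) (d(V, n) = -9 + (n + V)/(V + V) = -9 + (V + n)/((2*V)) = -9 + (V + n)*(1/(2*V)) = -9 + (V + n)/(2*V))
N - c(d(-3 - 1*(-4), b)) = -35571 - (-11 - 17*(-3 - 1*(-4)))/(2*(-3 - 1*(-4))) = -35571 - (-11 - 17*(-3 + 4))/(2*(-3 + 4)) = -35571 - (-11 - 17*1)/(2*1) = -35571 - (-11 - 17)/2 = -35571 - (-28)/2 = -35571 - 1*(-14) = -35571 + 14 = -35557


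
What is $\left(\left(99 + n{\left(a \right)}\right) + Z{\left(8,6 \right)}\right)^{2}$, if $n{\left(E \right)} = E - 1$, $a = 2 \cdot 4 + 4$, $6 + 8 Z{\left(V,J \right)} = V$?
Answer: $\frac{194481}{16} \approx 12155.0$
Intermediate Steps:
$Z{\left(V,J \right)} = - \frac{3}{4} + \frac{V}{8}$
$a = 12$ ($a = 8 + 4 = 12$)
$n{\left(E \right)} = -1 + E$
$\left(\left(99 + n{\left(a \right)}\right) + Z{\left(8,6 \right)}\right)^{2} = \left(\left(99 + \left(-1 + 12\right)\right) + \left(- \frac{3}{4} + \frac{1}{8} \cdot 8\right)\right)^{2} = \left(\left(99 + 11\right) + \left(- \frac{3}{4} + 1\right)\right)^{2} = \left(110 + \frac{1}{4}\right)^{2} = \left(\frac{441}{4}\right)^{2} = \frac{194481}{16}$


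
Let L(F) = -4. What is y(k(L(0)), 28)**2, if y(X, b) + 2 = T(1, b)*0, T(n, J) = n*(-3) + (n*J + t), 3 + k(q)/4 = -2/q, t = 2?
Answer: 4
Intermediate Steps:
k(q) = -12 - 8/q (k(q) = -12 + 4*(-2/q) = -12 - 8/q)
T(n, J) = 2 - 3*n + J*n (T(n, J) = n*(-3) + (n*J + 2) = -3*n + (J*n + 2) = -3*n + (2 + J*n) = 2 - 3*n + J*n)
y(X, b) = -2 (y(X, b) = -2 + (2 - 3*1 + b*1)*0 = -2 + (2 - 3 + b)*0 = -2 + (-1 + b)*0 = -2 + 0 = -2)
y(k(L(0)), 28)**2 = (-2)**2 = 4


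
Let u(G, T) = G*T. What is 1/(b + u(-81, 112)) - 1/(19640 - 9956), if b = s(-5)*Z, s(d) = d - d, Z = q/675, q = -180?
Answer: -521/2440368 ≈ -0.00021349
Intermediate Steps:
Z = -4/15 (Z = -180/675 = -180*1/675 = -4/15 ≈ -0.26667)
s(d) = 0
b = 0 (b = 0*(-4/15) = 0)
1/(b + u(-81, 112)) - 1/(19640 - 9956) = 1/(0 - 81*112) - 1/(19640 - 9956) = 1/(0 - 9072) - 1/9684 = 1/(-9072) - 1*1/9684 = -1/9072 - 1/9684 = -521/2440368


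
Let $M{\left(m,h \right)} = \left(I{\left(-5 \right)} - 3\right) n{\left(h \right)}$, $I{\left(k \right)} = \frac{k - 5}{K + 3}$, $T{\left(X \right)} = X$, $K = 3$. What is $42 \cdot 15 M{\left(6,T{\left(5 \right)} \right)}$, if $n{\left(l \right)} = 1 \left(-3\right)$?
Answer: $8820$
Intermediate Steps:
$n{\left(l \right)} = -3$
$I{\left(k \right)} = - \frac{5}{6} + \frac{k}{6}$ ($I{\left(k \right)} = \frac{k - 5}{3 + 3} = \frac{-5 + k}{6} = \left(-5 + k\right) \frac{1}{6} = - \frac{5}{6} + \frac{k}{6}$)
$M{\left(m,h \right)} = 14$ ($M{\left(m,h \right)} = \left(\left(- \frac{5}{6} + \frac{1}{6} \left(-5\right)\right) - 3\right) \left(-3\right) = \left(\left(- \frac{5}{6} - \frac{5}{6}\right) - 3\right) \left(-3\right) = \left(- \frac{5}{3} - 3\right) \left(-3\right) = \left(- \frac{14}{3}\right) \left(-3\right) = 14$)
$42 \cdot 15 M{\left(6,T{\left(5 \right)} \right)} = 42 \cdot 15 \cdot 14 = 630 \cdot 14 = 8820$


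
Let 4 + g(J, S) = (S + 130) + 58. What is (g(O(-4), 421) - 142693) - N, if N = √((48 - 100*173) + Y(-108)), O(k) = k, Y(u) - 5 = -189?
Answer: -142088 - 2*I*√4359 ≈ -1.4209e+5 - 132.05*I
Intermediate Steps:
Y(u) = -184 (Y(u) = 5 - 189 = -184)
g(J, S) = 184 + S (g(J, S) = -4 + ((S + 130) + 58) = -4 + ((130 + S) + 58) = -4 + (188 + S) = 184 + S)
N = 2*I*√4359 (N = √((48 - 100*173) - 184) = √((48 - 17300) - 184) = √(-17252 - 184) = √(-17436) = 2*I*√4359 ≈ 132.05*I)
(g(O(-4), 421) - 142693) - N = ((184 + 421) - 142693) - 2*I*√4359 = (605 - 142693) - 2*I*√4359 = -142088 - 2*I*√4359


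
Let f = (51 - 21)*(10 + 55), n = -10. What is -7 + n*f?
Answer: -19507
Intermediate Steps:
f = 1950 (f = 30*65 = 1950)
-7 + n*f = -7 - 10*1950 = -7 - 19500 = -19507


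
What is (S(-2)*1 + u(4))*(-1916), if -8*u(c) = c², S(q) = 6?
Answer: -7664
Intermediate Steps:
u(c) = -c²/8
(S(-2)*1 + u(4))*(-1916) = (6*1 - ⅛*4²)*(-1916) = (6 - ⅛*16)*(-1916) = (6 - 2)*(-1916) = 4*(-1916) = -7664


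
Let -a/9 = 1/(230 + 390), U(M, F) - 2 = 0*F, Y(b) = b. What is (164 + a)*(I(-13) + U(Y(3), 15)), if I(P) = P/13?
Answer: 101671/620 ≈ 163.99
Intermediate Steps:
I(P) = P/13 (I(P) = P*(1/13) = P/13)
U(M, F) = 2 (U(M, F) = 2 + 0*F = 2 + 0 = 2)
a = -9/620 (a = -9/(230 + 390) = -9/620 ≈ -0.014516)
(164 + a)*(I(-13) + U(Y(3), 15)) = (164 - 9/620)*((1/13)*(-13) + 2) = 101671*(-1 + 2)/620 = (101671/620)*1 = 101671/620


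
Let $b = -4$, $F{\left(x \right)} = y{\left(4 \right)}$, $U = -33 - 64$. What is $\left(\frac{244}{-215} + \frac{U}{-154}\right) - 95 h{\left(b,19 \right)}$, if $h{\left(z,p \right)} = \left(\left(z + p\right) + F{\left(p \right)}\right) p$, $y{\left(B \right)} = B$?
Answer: $- \frac{1135524171}{33110} \approx -34296.0$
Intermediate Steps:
$U = -97$ ($U = -33 - 64 = -97$)
$F{\left(x \right)} = 4$
$h{\left(z,p \right)} = p \left(4 + p + z\right)$ ($h{\left(z,p \right)} = \left(\left(z + p\right) + 4\right) p = \left(\left(p + z\right) + 4\right) p = \left(4 + p + z\right) p = p \left(4 + p + z\right)$)
$\left(\frac{244}{-215} + \frac{U}{-154}\right) - 95 h{\left(b,19 \right)} = \left(\frac{244}{-215} - \frac{97}{-154}\right) - 95 \cdot 19 \left(4 + 19 - 4\right) = \left(244 \left(- \frac{1}{215}\right) - - \frac{97}{154}\right) - 95 \cdot 19 \cdot 19 = \left(- \frac{244}{215} + \frac{97}{154}\right) - 34295 = - \frac{16721}{33110} - 34295 = - \frac{1135524171}{33110}$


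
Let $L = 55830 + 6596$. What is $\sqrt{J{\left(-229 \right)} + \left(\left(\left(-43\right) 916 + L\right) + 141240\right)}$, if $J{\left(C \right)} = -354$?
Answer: $2 \sqrt{40981} \approx 404.88$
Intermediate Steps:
$L = 62426$
$\sqrt{J{\left(-229 \right)} + \left(\left(\left(-43\right) 916 + L\right) + 141240\right)} = \sqrt{-354 + \left(\left(\left(-43\right) 916 + 62426\right) + 141240\right)} = \sqrt{-354 + \left(\left(-39388 + 62426\right) + 141240\right)} = \sqrt{-354 + \left(23038 + 141240\right)} = \sqrt{-354 + 164278} = \sqrt{163924} = 2 \sqrt{40981}$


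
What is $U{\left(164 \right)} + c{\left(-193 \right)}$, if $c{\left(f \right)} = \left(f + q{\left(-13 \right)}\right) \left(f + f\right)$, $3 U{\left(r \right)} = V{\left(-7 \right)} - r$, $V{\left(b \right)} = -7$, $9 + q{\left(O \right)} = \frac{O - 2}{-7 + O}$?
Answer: $\frac{155251}{2} \approx 77626.0$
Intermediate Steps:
$q{\left(O \right)} = -9 + \frac{-2 + O}{-7 + O}$ ($q{\left(O \right)} = -9 + \frac{O - 2}{-7 + O} = -9 + \frac{-2 + O}{-7 + O}$)
$U{\left(r \right)} = - \frac{7}{3} - \frac{r}{3}$ ($U{\left(r \right)} = \frac{-7 - r}{3} = - \frac{7}{3} - \frac{r}{3}$)
$c{\left(f \right)} = 2 f \left(- \frac{33}{4} + f\right)$ ($c{\left(f \right)} = \left(f + \frac{61 - -104}{-7 - 13}\right) \left(f + f\right) = \left(f + \frac{61 + 104}{-20}\right) 2 f = \left(f - \frac{33}{4}\right) 2 f = \left(- \frac{33}{4} + f\right) 2 f = 2 f \left(- \frac{33}{4} + f\right)$)
$U{\left(164 \right)} + c{\left(-193 \right)} = \left(- \frac{7}{3} - \frac{164}{3}\right) + \frac{1}{2} \left(-193\right) \left(-33 + 4 \left(-193\right)\right) = \left(- \frac{7}{3} - \frac{164}{3}\right) + \frac{1}{2} \left(-193\right) \left(-33 - 772\right) = -57 + \frac{1}{2} \left(-193\right) \left(-805\right) = -57 + \frac{155365}{2} = \frac{155251}{2}$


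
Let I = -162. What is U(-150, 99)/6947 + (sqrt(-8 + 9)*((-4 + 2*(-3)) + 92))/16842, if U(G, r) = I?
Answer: -1079375/58500687 ≈ -0.018451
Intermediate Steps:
U(G, r) = -162
U(-150, 99)/6947 + (sqrt(-8 + 9)*((-4 + 2*(-3)) + 92))/16842 = -162/6947 + (sqrt(-8 + 9)*((-4 + 2*(-3)) + 92))/16842 = -162*1/6947 + (sqrt(1)*((-4 - 6) + 92))*(1/16842) = -162/6947 + (1*(-10 + 92))*(1/16842) = -162/6947 + (1*82)*(1/16842) = -162/6947 + 82*(1/16842) = -162/6947 + 41/8421 = -1079375/58500687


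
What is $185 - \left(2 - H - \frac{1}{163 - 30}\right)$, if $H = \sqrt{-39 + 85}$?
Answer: $\frac{24340}{133} + \sqrt{46} \approx 189.79$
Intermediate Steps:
$H = \sqrt{46} \approx 6.7823$
$185 - \left(2 - H - \frac{1}{163 - 30}\right) = 185 - \left(2 - \sqrt{46} - \frac{1}{163 - 30}\right) = 185 - \left(2 - \frac{1}{133} - \sqrt{46}\right) = 185 + \left(\left(-2 + \frac{1}{133}\right) + \sqrt{46}\right) = 185 - \left(\frac{265}{133} - \sqrt{46}\right) = \frac{24340}{133} + \sqrt{46}$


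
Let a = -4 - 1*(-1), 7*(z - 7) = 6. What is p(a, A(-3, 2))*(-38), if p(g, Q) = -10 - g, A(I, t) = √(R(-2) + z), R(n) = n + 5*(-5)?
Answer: 266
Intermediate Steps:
z = 55/7 (z = 7 + (⅐)*6 = 7 + 6/7 = 55/7 ≈ 7.8571)
a = -3 (a = -4 + 1 = -3)
R(n) = -25 + n (R(n) = n - 25 = -25 + n)
A(I, t) = I*√938/7 (A(I, t) = √((-25 - 2) + 55/7) = √(-27 + 55/7) = √(-134/7) = I*√938/7)
p(a, A(-3, 2))*(-38) = (-10 - 1*(-3))*(-38) = (-10 + 3)*(-38) = -7*(-38) = 266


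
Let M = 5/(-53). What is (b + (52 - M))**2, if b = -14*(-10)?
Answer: 103652761/2809 ≈ 36900.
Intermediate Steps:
M = -5/53 (M = 5*(-1/53) = -5/53 ≈ -0.094340)
b = 140
(b + (52 - M))**2 = (140 + (52 - 1*(-5/53)))**2 = (140 + (52 + 5/53))**2 = (140 + 2761/53)**2 = (10181/53)**2 = 103652761/2809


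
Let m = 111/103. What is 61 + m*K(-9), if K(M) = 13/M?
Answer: 18368/309 ≈ 59.443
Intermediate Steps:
m = 111/103 (m = 111*(1/103) = 111/103 ≈ 1.0777)
61 + m*K(-9) = 61 + 111*(13/(-9))/103 = 61 + 111*(13*(-⅑))/103 = 61 + (111/103)*(-13/9) = 61 - 481/309 = 18368/309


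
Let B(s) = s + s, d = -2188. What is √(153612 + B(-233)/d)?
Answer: √183848626534/1094 ≈ 391.93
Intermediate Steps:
B(s) = 2*s
√(153612 + B(-233)/d) = √(153612 + (2*(-233))/(-2188)) = √(153612 - 466*(-1/2188)) = √(153612 + 233/1094) = √(168051761/1094) = √183848626534/1094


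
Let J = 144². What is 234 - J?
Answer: -20502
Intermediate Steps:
J = 20736
234 - J = 234 - 1*20736 = 234 - 20736 = -20502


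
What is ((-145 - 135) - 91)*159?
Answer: -58989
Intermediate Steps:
((-145 - 135) - 91)*159 = (-280 - 91)*159 = -371*159 = -58989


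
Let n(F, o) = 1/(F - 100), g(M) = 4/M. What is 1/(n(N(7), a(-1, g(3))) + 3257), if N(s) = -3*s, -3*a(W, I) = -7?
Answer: 121/394096 ≈ 0.00030703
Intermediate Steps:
a(W, I) = 7/3 (a(W, I) = -⅓*(-7) = 7/3)
n(F, o) = 1/(-100 + F)
1/(n(N(7), a(-1, g(3))) + 3257) = 1/(1/(-100 - 3*7) + 3257) = 1/(1/(-100 - 21) + 3257) = 1/(1/(-121) + 3257) = 1/(-1/121 + 3257) = 1/(394096/121) = 121/394096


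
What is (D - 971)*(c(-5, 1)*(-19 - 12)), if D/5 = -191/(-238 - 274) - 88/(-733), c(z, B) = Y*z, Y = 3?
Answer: -169021511265/375296 ≈ -4.5037e+5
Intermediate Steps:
c(z, B) = 3*z
D = 925295/375296 (D = 5*(-191/(-238 - 274) - 88/(-733)) = 5*(-191/(-512) - 88*(-1/733)) = 5*(-191*(-1/512) + 88/733) = 5*(191/512 + 88/733) = 5*(185059/375296) = 925295/375296 ≈ 2.4655)
(D - 971)*(c(-5, 1)*(-19 - 12)) = (925295/375296 - 971)*((3*(-5))*(-19 - 12)) = -(-5452306815)*(-31)/375296 = -363487121/375296*465 = -169021511265/375296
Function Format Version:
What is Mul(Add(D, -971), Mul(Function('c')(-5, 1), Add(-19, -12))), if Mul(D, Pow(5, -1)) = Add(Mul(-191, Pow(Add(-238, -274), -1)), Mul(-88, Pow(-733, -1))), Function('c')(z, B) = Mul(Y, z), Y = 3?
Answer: Rational(-169021511265, 375296) ≈ -4.5037e+5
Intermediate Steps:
Function('c')(z, B) = Mul(3, z)
D = Rational(925295, 375296) (D = Mul(5, Add(Mul(-191, Pow(Add(-238, -274), -1)), Mul(-88, Pow(-733, -1)))) = Mul(5, Add(Mul(-191, Pow(-512, -1)), Mul(-88, Rational(-1, 733)))) = Mul(5, Add(Mul(-191, Rational(-1, 512)), Rational(88, 733))) = Mul(5, Add(Rational(191, 512), Rational(88, 733))) = Mul(5, Rational(185059, 375296)) = Rational(925295, 375296) ≈ 2.4655)
Mul(Add(D, -971), Mul(Function('c')(-5, 1), Add(-19, -12))) = Mul(Add(Rational(925295, 375296), -971), Mul(Mul(3, -5), Add(-19, -12))) = Mul(Rational(-363487121, 375296), Mul(-15, -31)) = Mul(Rational(-363487121, 375296), 465) = Rational(-169021511265, 375296)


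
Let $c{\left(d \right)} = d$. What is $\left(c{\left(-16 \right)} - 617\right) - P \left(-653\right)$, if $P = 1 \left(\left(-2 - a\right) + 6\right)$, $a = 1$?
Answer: $1326$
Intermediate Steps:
$P = 3$ ($P = 1 \left(\left(-2 - 1\right) + 6\right) = 1 \left(-3 + 6\right) = 1 \cdot 3 = 3$)
$\left(c{\left(-16 \right)} - 617\right) - P \left(-653\right) = \left(-16 - 617\right) - 3 \left(-653\right) = \left(-16 - 617\right) - -1959 = -633 + 1959 = 1326$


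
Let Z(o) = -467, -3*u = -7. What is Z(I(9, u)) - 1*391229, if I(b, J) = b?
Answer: -391696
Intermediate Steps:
u = 7/3 (u = -⅓*(-7) = 7/3 ≈ 2.3333)
Z(I(9, u)) - 1*391229 = -467 - 1*391229 = -467 - 391229 = -391696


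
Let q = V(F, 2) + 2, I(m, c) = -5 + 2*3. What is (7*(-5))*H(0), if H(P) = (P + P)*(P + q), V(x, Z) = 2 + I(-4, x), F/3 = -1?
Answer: 0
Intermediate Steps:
I(m, c) = 1 (I(m, c) = -5 + 6 = 1)
F = -3 (F = 3*(-1) = -3)
V(x, Z) = 3 (V(x, Z) = 2 + 1 = 3)
q = 5 (q = 3 + 2 = 5)
H(P) = 2*P*(5 + P) (H(P) = (P + P)*(P + 5) = (2*P)*(5 + P) = 2*P*(5 + P))
(7*(-5))*H(0) = (7*(-5))*(2*0*(5 + 0)) = -70*0*5 = -35*0 = 0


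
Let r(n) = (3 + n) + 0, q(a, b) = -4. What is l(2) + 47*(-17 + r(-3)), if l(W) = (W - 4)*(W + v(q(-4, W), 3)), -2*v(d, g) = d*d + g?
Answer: -784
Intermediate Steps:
v(d, g) = -g/2 - d²/2 (v(d, g) = -(d*d + g)/2 = -(d² + g)/2 = -(g + d²)/2 = -g/2 - d²/2)
r(n) = 3 + n
l(W) = (-4 + W)*(-19/2 + W) (l(W) = (W - 4)*(W + (-½*3 - ½*(-4)²)) = (-4 + W)*(W + (-3/2 - ½*16)) = (-4 + W)*(W + (-3/2 - 8)) = (-4 + W)*(W - 19/2) = (-4 + W)*(-19/2 + W))
l(2) + 47*(-17 + r(-3)) = (38 + 2² - 27/2*2) + 47*(-17 + (3 - 3)) = (38 + 4 - 27) + 47*(-17 + 0) = 15 + 47*(-17) = 15 - 799 = -784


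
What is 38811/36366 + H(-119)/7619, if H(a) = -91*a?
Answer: 12096639/4860922 ≈ 2.4885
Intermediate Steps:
38811/36366 + H(-119)/7619 = 38811/36366 - 91*(-119)/7619 = 38811*(1/36366) + 10829*(1/7619) = 12937/12122 + 10829/7619 = 12096639/4860922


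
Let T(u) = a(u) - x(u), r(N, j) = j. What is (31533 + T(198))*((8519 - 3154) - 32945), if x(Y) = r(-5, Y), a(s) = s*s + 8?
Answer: -1945686260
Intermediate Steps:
a(s) = 8 + s² (a(s) = s² + 8 = 8 + s²)
x(Y) = Y
T(u) = 8 + u² - u (T(u) = (8 + u²) - u = 8 + u² - u)
(31533 + T(198))*((8519 - 3154) - 32945) = (31533 + (8 + 198² - 1*198))*((8519 - 3154) - 32945) = (31533 + (8 + 39204 - 198))*(5365 - 32945) = (31533 + 39014)*(-27580) = 70547*(-27580) = -1945686260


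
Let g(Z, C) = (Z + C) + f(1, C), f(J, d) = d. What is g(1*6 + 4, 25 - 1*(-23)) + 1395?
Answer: 1501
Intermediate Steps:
g(Z, C) = Z + 2*C (g(Z, C) = (Z + C) + C = (C + Z) + C = Z + 2*C)
g(1*6 + 4, 25 - 1*(-23)) + 1395 = ((1*6 + 4) + 2*(25 - 1*(-23))) + 1395 = ((6 + 4) + 2*(25 + 23)) + 1395 = (10 + 2*48) + 1395 = (10 + 96) + 1395 = 106 + 1395 = 1501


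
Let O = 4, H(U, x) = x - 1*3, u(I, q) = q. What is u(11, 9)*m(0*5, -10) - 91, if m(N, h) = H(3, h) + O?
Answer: -172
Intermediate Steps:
H(U, x) = -3 + x (H(U, x) = x - 3 = -3 + x)
m(N, h) = 1 + h (m(N, h) = (-3 + h) + 4 = 1 + h)
u(11, 9)*m(0*5, -10) - 91 = 9*(1 - 10) - 91 = 9*(-9) - 91 = -81 - 91 = -172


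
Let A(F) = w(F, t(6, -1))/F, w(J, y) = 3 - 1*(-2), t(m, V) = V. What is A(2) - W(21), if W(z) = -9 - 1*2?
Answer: 27/2 ≈ 13.500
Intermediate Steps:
W(z) = -11 (W(z) = -9 - 2 = -11)
w(J, y) = 5 (w(J, y) = 3 + 2 = 5)
A(F) = 5/F
A(2) - W(21) = 5/2 - 1*(-11) = 5*(1/2) + 11 = 5/2 + 11 = 27/2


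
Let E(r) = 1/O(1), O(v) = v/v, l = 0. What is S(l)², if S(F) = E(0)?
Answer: 1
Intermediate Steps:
O(v) = 1
E(r) = 1 (E(r) = 1/1 = 1)
S(F) = 1
S(l)² = 1² = 1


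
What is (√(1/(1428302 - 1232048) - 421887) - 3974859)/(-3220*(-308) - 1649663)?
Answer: 1324953/219301 - I*√1805471628342382/43038698454 ≈ 6.0417 - 0.00098727*I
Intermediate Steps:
(√(1/(1428302 - 1232048) - 421887) - 3974859)/(-3220*(-308) - 1649663) = (√(1/196254 - 421887) - 3974859)/(991760 - 1649663) = (√(1/196254 - 421887) - 3974859)/(-657903) = (√(-82797011297/196254) - 3974859)*(-1/657903) = (I*√1805471628342382/65418 - 3974859)*(-1/657903) = (-3974859 + I*√1805471628342382/65418)*(-1/657903) = 1324953/219301 - I*√1805471628342382/43038698454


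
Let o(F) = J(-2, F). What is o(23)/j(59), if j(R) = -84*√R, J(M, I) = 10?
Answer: -5*√59/2478 ≈ -0.015499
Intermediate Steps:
o(F) = 10
o(23)/j(59) = 10/((-84*√59)) = 10*(-√59/4956) = -5*√59/2478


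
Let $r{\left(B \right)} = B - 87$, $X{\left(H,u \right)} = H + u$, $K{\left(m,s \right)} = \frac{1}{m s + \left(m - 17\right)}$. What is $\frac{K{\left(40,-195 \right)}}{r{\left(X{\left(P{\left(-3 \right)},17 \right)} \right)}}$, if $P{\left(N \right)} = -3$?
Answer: $\frac{1}{567721} \approx 1.7614 \cdot 10^{-6}$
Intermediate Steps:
$K{\left(m,s \right)} = \frac{1}{-17 + m + m s}$ ($K{\left(m,s \right)} = \frac{1}{m s + \left(m - 17\right)} = \frac{1}{m s + \left(-17 + m\right)} = \frac{1}{-17 + m + m s}$)
$r{\left(B \right)} = -87 + B$ ($r{\left(B \right)} = B - 87 = -87 + B$)
$\frac{K{\left(40,-195 \right)}}{r{\left(X{\left(P{\left(-3 \right)},17 \right)} \right)}} = \frac{1}{\left(-17 + 40 + 40 \left(-195\right)\right) \left(-87 + \left(-3 + 17\right)\right)} = \frac{1}{\left(-17 + 40 - 7800\right) \left(-87 + 14\right)} = \frac{1}{\left(-7777\right) \left(-73\right)} = \left(- \frac{1}{7777}\right) \left(- \frac{1}{73}\right) = \frac{1}{567721}$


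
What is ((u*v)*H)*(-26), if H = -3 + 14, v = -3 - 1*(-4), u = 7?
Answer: -2002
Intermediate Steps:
v = 1 (v = -3 + 4 = 1)
H = 11
((u*v)*H)*(-26) = ((7*1)*11)*(-26) = (7*11)*(-26) = 77*(-26) = -2002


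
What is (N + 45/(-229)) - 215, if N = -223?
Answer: -100347/229 ≈ -438.20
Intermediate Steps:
(N + 45/(-229)) - 215 = (-223 + 45/(-229)) - 215 = (-223 + 45*(-1/229)) - 215 = (-223 - 45/229) - 215 = -51112/229 - 215 = -100347/229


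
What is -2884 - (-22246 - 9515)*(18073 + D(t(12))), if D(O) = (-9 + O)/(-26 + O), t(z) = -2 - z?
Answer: 22961277263/40 ≈ 5.7403e+8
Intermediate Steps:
D(O) = (-9 + O)/(-26 + O)
-2884 - (-22246 - 9515)*(18073 + D(t(12))) = -2884 - (-22246 - 9515)*(18073 + (-9 + (-2 - 1*12))/(-26 + (-2 - 1*12))) = -2884 - (-31761)*(18073 + (-9 + (-2 - 12))/(-26 + (-2 - 12))) = -2884 - (-31761)*(18073 + (-9 - 14)/(-26 - 14)) = -2884 - (-31761)*(18073 - 23/(-40)) = -2884 - (-31761)*(18073 - 1/40*(-23)) = -2884 - (-31761)*(18073 + 23/40) = -2884 - (-31761)*722943/40 = -2884 - 1*(-22961392623/40) = -2884 + 22961392623/40 = 22961277263/40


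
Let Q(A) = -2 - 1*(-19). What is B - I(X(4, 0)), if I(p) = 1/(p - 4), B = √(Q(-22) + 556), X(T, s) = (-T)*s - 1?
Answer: ⅕ + √573 ≈ 24.137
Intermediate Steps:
Q(A) = 17 (Q(A) = -2 + 19 = 17)
X(T, s) = -1 - T*s (X(T, s) = -T*s - 1 = -1 - T*s)
B = √573 (B = √(17 + 556) = √573 ≈ 23.937)
I(p) = 1/(-4 + p)
B - I(X(4, 0)) = √573 - 1/(-4 + (-1 - 1*4*0)) = √573 - 1/(-4 + (-1 + 0)) = √573 - 1/(-4 - 1) = √573 - 1/(-5) = √573 - 1*(-⅕) = √573 + ⅕ = ⅕ + √573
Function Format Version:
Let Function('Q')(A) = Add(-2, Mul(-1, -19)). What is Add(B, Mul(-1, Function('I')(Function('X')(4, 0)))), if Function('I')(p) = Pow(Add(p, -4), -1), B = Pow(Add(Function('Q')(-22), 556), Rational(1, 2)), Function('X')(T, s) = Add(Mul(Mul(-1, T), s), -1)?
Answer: Add(Rational(1, 5), Pow(573, Rational(1, 2))) ≈ 24.137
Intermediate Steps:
Function('Q')(A) = 17 (Function('Q')(A) = Add(-2, 19) = 17)
Function('X')(T, s) = Add(-1, Mul(-1, T, s)) (Function('X')(T, s) = Add(Mul(-1, T, s), -1) = Add(-1, Mul(-1, T, s)))
B = Pow(573, Rational(1, 2)) (B = Pow(Add(17, 556), Rational(1, 2)) = Pow(573, Rational(1, 2)) ≈ 23.937)
Function('I')(p) = Pow(Add(-4, p), -1)
Add(B, Mul(-1, Function('I')(Function('X')(4, 0)))) = Add(Pow(573, Rational(1, 2)), Mul(-1, Pow(Add(-4, Add(-1, Mul(-1, 4, 0))), -1))) = Add(Pow(573, Rational(1, 2)), Mul(-1, Pow(Add(-4, Add(-1, 0)), -1))) = Add(Pow(573, Rational(1, 2)), Mul(-1, Pow(Add(-4, -1), -1))) = Add(Pow(573, Rational(1, 2)), Mul(-1, Pow(-5, -1))) = Add(Pow(573, Rational(1, 2)), Mul(-1, Rational(-1, 5))) = Add(Pow(573, Rational(1, 2)), Rational(1, 5)) = Add(Rational(1, 5), Pow(573, Rational(1, 2)))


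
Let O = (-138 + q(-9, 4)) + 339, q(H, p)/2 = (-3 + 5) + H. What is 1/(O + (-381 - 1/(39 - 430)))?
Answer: -391/75853 ≈ -0.0051547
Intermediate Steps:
q(H, p) = 4 + 2*H (q(H, p) = 2*((-3 + 5) + H) = 2*(2 + H) = 4 + 2*H)
O = 187 (O = (-138 + (4 + 2*(-9))) + 339 = (-138 + (4 - 18)) + 339 = (-138 - 14) + 339 = -152 + 339 = 187)
1/(O + (-381 - 1/(39 - 430))) = 1/(187 + (-381 - 1/(39 - 430))) = 1/(187 + (-381 - 1/(-391))) = 1/(187 + (-381 - 1*(-1/391))) = 1/(187 + (-381 + 1/391)) = 1/(187 - 148970/391) = 1/(-75853/391) = -391/75853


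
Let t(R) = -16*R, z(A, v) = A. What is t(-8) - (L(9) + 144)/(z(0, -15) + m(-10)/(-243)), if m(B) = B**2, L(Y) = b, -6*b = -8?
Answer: 12029/25 ≈ 481.16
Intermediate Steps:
b = 4/3 (b = -1/6*(-8) = 4/3 ≈ 1.3333)
L(Y) = 4/3
t(-8) - (L(9) + 144)/(z(0, -15) + m(-10)/(-243)) = -16*(-8) - (4/3 + 144)/(0 + (-10)**2/(-243)) = 128 - 436/(3*(0 + 100*(-1/243))) = 128 - 436/(3*(0 - 100/243)) = 128 - 436/(3*(-100/243)) = 128 - 436*(-243)/(3*100) = 128 - 1*(-8829/25) = 128 + 8829/25 = 12029/25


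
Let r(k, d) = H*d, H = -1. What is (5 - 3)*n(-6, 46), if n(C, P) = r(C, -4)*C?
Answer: -48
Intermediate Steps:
r(k, d) = -d
n(C, P) = 4*C (n(C, P) = (-1*(-4))*C = 4*C)
(5 - 3)*n(-6, 46) = (5 - 3)*(4*(-6)) = 2*(-24) = -48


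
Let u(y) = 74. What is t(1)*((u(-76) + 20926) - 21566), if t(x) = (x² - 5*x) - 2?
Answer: 3396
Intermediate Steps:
t(x) = -2 + x² - 5*x
t(1)*((u(-76) + 20926) - 21566) = (-2 + 1² - 5*1)*((74 + 20926) - 21566) = (-2 + 1 - 5)*(21000 - 21566) = -6*(-566) = 3396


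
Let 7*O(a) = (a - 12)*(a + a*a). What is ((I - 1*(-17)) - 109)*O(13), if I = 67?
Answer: -650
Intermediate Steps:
O(a) = (-12 + a)*(a + a**2)/7 (O(a) = ((a - 12)*(a + a*a))/7 = ((-12 + a)*(a + a**2))/7 = (-12 + a)*(a + a**2)/7)
((I - 1*(-17)) - 109)*O(13) = ((67 - 1*(-17)) - 109)*((1/7)*13*(-12 + 13**2 - 11*13)) = ((67 + 17) - 109)*((1/7)*13*(-12 + 169 - 143)) = (84 - 109)*((1/7)*13*14) = -25*26 = -650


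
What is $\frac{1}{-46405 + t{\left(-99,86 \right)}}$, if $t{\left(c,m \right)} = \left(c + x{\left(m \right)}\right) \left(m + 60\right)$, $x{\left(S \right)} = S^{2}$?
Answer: $\frac{1}{1018957} \approx 9.814 \cdot 10^{-7}$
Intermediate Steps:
$t{\left(c,m \right)} = \left(60 + m\right) \left(c + m^{2}\right)$ ($t{\left(c,m \right)} = \left(c + m^{2}\right) \left(m + 60\right) = \left(c + m^{2}\right) \left(60 + m\right) = \left(60 + m\right) \left(c + m^{2}\right)$)
$\frac{1}{-46405 + t{\left(-99,86 \right)}} = \frac{1}{-46405 + \left(86^{3} + 60 \left(-99\right) + 60 \cdot 86^{2} - 8514\right)} = \frac{1}{-46405 + \left(636056 - 5940 + 60 \cdot 7396 - 8514\right)} = \frac{1}{-46405 + \left(636056 - 5940 + 443760 - 8514\right)} = \frac{1}{-46405 + 1065362} = \frac{1}{1018957}$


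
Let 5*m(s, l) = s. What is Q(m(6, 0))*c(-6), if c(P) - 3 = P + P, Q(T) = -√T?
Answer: 9*√30/5 ≈ 9.8590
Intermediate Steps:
m(s, l) = s/5
c(P) = 3 + 2*P (c(P) = 3 + (P + P) = 3 + 2*P)
Q(m(6, 0))*c(-6) = (-√((⅕)*6))*(3 + 2*(-6)) = (-√(6/5))*(3 - 12) = -√30/5*(-9) = 9*√30/5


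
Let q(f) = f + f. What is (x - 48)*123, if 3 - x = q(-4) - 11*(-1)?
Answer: -5904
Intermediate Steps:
q(f) = 2*f
x = 0 (x = 3 - (2*(-4) - 11*(-1)) = 3 - (-8 + 11) = 3 - 1*3 = 3 - 3 = 0)
(x - 48)*123 = (0 - 48)*123 = -48*123 = -5904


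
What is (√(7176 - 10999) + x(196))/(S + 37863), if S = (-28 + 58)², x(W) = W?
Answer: 196/38763 + I*√3823/38763 ≈ 0.0050564 + 0.0015951*I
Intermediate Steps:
S = 900 (S = 30² = 900)
(√(7176 - 10999) + x(196))/(S + 37863) = (√(7176 - 10999) + 196)/(900 + 37863) = (√(-3823) + 196)/38763 = (I*√3823 + 196)*(1/38763) = (196 + I*√3823)*(1/38763) = 196/38763 + I*√3823/38763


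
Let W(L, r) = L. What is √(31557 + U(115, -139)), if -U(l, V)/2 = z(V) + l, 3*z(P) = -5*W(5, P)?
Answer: 7*√5757/3 ≈ 177.04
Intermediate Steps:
z(P) = -25/3 (z(P) = (-5*5)/3 = (⅓)*(-25) = -25/3)
U(l, V) = 50/3 - 2*l (U(l, V) = -2*(-25/3 + l) = 50/3 - 2*l)
√(31557 + U(115, -139)) = √(31557 + (50/3 - 2*115)) = √(31557 + (50/3 - 230)) = √(31557 - 640/3) = √(94031/3) = 7*√5757/3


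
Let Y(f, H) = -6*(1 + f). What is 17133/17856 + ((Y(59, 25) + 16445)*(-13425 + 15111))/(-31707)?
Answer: -5971594609/6989632 ≈ -854.35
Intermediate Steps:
Y(f, H) = -6 - 6*f
17133/17856 + ((Y(59, 25) + 16445)*(-13425 + 15111))/(-31707) = 17133/17856 + (((-6 - 6*59) + 16445)*(-13425 + 15111))/(-31707) = 17133*(1/17856) + (((-6 - 354) + 16445)*1686)*(-1/31707) = 5711/5952 + ((-360 + 16445)*1686)*(-1/31707) = 5711/5952 + (16085*1686)*(-1/31707) = 5711/5952 + 27119310*(-1/31707) = 5711/5952 - 9039770/10569 = -5971594609/6989632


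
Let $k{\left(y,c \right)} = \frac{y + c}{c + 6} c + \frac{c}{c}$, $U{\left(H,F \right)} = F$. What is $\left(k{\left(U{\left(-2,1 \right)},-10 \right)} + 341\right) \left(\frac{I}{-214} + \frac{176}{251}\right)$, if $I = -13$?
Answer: $\frac{26152353}{107428} \approx 243.44$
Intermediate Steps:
$k{\left(y,c \right)} = 1 + \frac{c \left(c + y\right)}{6 + c}$ ($k{\left(y,c \right)} = \frac{c + y}{6 + c} c + 1 = \frac{c \left(c + y\right)}{6 + c} + 1 = 1 + \frac{c \left(c + y\right)}{6 + c}$)
$\left(k{\left(U{\left(-2,1 \right)},-10 \right)} + 341\right) \left(\frac{I}{-214} + \frac{176}{251}\right) = \left(\frac{6 - 10 + \left(-10\right)^{2} - 10}{6 - 10} + 341\right) \left(- \frac{13}{-214} + \frac{176}{251}\right) = \left(\frac{6 - 10 + 100 - 10}{-4} + 341\right) \left(\left(-13\right) \left(- \frac{1}{214}\right) + 176 \cdot \frac{1}{251}\right) = \left(\left(- \frac{1}{4}\right) 86 + 341\right) \left(\frac{13}{214} + \frac{176}{251}\right) = \left(- \frac{43}{2} + 341\right) \frac{40927}{53714} = \frac{639}{2} \cdot \frac{40927}{53714} = \frac{26152353}{107428}$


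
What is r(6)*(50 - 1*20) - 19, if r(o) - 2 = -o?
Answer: -139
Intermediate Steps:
r(o) = 2 - o
r(6)*(50 - 1*20) - 19 = (2 - 1*6)*(50 - 1*20) - 19 = (2 - 6)*(50 - 20) - 19 = -4*30 - 19 = -120 - 19 = -139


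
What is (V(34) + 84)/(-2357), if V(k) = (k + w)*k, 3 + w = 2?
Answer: -1206/2357 ≈ -0.51167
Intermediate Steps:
w = -1 (w = -3 + 2 = -1)
V(k) = k*(-1 + k) (V(k) = (k - 1)*k = (-1 + k)*k = k*(-1 + k))
(V(34) + 84)/(-2357) = (34*(-1 + 34) + 84)/(-2357) = (34*33 + 84)*(-1/2357) = (1122 + 84)*(-1/2357) = 1206*(-1/2357) = -1206/2357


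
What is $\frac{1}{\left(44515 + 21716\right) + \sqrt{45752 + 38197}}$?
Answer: $\frac{22077}{1462153804} - \frac{\sqrt{83949}}{4386461412} \approx 1.5033 \cdot 10^{-5}$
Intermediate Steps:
$\frac{1}{\left(44515 + 21716\right) + \sqrt{45752 + 38197}} = \frac{1}{66231 + \sqrt{83949}}$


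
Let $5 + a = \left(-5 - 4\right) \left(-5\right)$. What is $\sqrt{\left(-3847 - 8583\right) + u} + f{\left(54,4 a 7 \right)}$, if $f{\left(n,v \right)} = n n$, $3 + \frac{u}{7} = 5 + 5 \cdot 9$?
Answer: $2916 + i \sqrt{12101} \approx 2916.0 + 110.0 i$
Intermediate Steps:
$u = 329$ ($u = -21 + 7 \left(5 + 5 \cdot 9\right) = -21 + 7 \left(5 + 45\right) = -21 + 7 \cdot 50 = -21 + 350 = 329$)
$a = 40$ ($a = -5 + \left(-5 - 4\right) \left(-5\right) = -5 - -45 = -5 + 45 = 40$)
$f{\left(n,v \right)} = n^{2}$
$\sqrt{\left(-3847 - 8583\right) + u} + f{\left(54,4 a 7 \right)} = \sqrt{\left(-3847 - 8583\right) + 329} + 54^{2} = \sqrt{-12430 + 329} + 2916 = \sqrt{-12101} + 2916 = i \sqrt{12101} + 2916 = 2916 + i \sqrt{12101}$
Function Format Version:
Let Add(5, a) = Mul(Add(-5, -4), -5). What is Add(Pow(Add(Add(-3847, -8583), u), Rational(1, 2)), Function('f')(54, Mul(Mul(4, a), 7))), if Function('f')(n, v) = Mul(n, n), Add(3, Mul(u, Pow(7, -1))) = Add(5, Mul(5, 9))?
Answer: Add(2916, Mul(I, Pow(12101, Rational(1, 2)))) ≈ Add(2916.0, Mul(110.00, I))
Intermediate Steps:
u = 329 (u = Add(-21, Mul(7, Add(5, Mul(5, 9)))) = Add(-21, Mul(7, Add(5, 45))) = Add(-21, Mul(7, 50)) = Add(-21, 350) = 329)
a = 40 (a = Add(-5, Mul(Add(-5, -4), -5)) = Add(-5, Mul(-9, -5)) = Add(-5, 45) = 40)
Function('f')(n, v) = Pow(n, 2)
Add(Pow(Add(Add(-3847, -8583), u), Rational(1, 2)), Function('f')(54, Mul(Mul(4, a), 7))) = Add(Pow(Add(Add(-3847, -8583), 329), Rational(1, 2)), Pow(54, 2)) = Add(Pow(Add(-12430, 329), Rational(1, 2)), 2916) = Add(Pow(-12101, Rational(1, 2)), 2916) = Add(Mul(I, Pow(12101, Rational(1, 2))), 2916) = Add(2916, Mul(I, Pow(12101, Rational(1, 2))))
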